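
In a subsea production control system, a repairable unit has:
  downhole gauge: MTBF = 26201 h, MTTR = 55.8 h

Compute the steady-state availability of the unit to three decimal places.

0.998

A(downhole gauge) = MTBF/(MTBF+MTTR) = 26201/(26201+55.8) = 0.998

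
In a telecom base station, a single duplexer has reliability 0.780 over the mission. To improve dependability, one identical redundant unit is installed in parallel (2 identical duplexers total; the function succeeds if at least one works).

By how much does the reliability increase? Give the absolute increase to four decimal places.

0.1716

R_before = 0.780
R_after = 1 − (1 − 0.780)^2 = 0.9516
ΔR = 0.9516 − 0.780 = 0.1716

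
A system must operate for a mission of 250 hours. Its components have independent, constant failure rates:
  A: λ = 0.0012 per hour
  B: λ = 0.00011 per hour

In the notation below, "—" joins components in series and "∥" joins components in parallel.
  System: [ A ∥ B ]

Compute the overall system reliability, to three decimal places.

0.993

R(A) = exp(−0.0012 × 250) = 0.74082
R(B) = exp(−0.00011 × 250) = 0.97287
Parallel (A and B): 1 − (1 − 0.74082)(1 − 0.97287) = 0.993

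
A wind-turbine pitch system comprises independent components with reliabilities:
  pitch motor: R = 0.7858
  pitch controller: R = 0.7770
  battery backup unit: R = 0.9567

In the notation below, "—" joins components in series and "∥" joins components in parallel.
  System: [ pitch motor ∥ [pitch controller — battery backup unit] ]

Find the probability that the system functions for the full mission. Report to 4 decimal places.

Series (pitch controller and battery backup unit): 0.777000 × 0.956700 = 0.743356
Parallel (pitch motor and [0.743356]): 1 − (1 − 0.785800)(1 − 0.743356) = 0.9450

0.9450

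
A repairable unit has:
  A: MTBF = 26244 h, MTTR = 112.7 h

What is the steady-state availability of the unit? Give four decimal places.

0.9957

A(A) = MTBF/(MTBF+MTTR) = 26244/(26244+112.7) = 0.9957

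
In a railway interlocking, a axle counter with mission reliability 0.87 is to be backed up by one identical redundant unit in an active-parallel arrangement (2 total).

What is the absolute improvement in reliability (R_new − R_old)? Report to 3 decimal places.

0.113

R_before = 0.87
R_after = 1 − (1 − 0.87)^2 = 0.983
ΔR = 0.983 − 0.87 = 0.113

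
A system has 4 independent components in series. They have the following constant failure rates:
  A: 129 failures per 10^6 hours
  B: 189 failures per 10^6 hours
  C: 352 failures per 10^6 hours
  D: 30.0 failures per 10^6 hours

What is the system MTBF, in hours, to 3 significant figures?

1430

Series of exponential components: λ_sys = Σ λ_i
λ_sys = 0.000129 + 0.000189 + 0.000352 + 0.0000300 = 7.0000e-04 /h
MTBF = 1 / λ_sys = 1430 h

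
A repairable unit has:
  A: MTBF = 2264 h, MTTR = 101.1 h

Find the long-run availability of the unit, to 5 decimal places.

0.95725

A(A) = MTBF/(MTBF+MTTR) = 2264/(2264+101.1) = 0.95725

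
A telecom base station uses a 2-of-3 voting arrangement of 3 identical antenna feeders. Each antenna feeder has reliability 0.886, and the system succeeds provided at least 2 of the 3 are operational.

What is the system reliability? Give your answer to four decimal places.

R = Σ_{i=2}^{3} C(3,i) p^i (1−p)^{3−i} with p = 0.886
C(3,2)·0.886^2·0.114^1 = 0.268469
C(3,3)·0.886^3·0.114^0 = 0.695506
Sum = 0.9640

0.9640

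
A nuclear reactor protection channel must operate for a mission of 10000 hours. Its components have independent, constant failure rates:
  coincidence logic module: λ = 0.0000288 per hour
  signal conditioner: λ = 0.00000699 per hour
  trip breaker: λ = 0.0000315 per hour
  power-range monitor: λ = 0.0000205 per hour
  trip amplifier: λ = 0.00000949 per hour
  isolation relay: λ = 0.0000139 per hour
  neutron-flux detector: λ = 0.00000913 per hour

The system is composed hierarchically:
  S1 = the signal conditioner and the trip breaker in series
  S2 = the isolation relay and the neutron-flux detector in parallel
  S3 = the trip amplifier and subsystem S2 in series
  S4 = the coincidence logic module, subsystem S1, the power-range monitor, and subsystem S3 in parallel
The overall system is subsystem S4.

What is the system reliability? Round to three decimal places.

0.999

R(coincidence logic module) = exp(−0.0000288 × 10000) = 0.74976
R(signal conditioner) = exp(−0.00000699 × 10000) = 0.93249
R(trip breaker) = exp(−0.0000315 × 10000) = 0.72979
R(power-range monitor) = exp(−0.0000205 × 10000) = 0.81465
R(trip amplifier) = exp(−0.00000949 × 10000) = 0.90946
R(isolation relay) = exp(−0.0000139 × 10000) = 0.87023
R(neutron-flux detector) = exp(−0.00000913 × 10000) = 0.91274
Series (signal conditioner and trip breaker): 0.93249 × 0.72979 = 0.68052
Parallel (isolation relay and neutron-flux detector): 1 − (1 − 0.87023)(1 − 0.91274) = 0.98868
Series (trip amplifier and [0.98868]): 0.90946 × 0.98868 = 0.89916
Parallel (coincidence logic module, [0.68052], power-range monitor, and [0.89916]): 1 − (1 − 0.74976)(1 − 0.68052)(1 − 0.81465)(1 − 0.89916) = 0.999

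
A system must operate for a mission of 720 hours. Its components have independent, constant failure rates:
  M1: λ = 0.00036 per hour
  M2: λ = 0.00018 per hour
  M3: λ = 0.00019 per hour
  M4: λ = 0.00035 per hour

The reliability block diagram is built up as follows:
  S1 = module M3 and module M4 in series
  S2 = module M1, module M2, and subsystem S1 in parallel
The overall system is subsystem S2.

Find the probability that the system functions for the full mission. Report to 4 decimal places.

0.9911

R(M1) = exp(−0.00036 × 720) = 0.771669
R(M2) = exp(−0.00018 × 720) = 0.878447
R(M3) = exp(−0.00019 × 720) = 0.872145
R(M4) = exp(−0.00035 × 720) = 0.777245
Series (M3 and M4): 0.872145 × 0.777245 = 0.677870
Parallel (M1, M2, and [0.677870]): 1 − (1 − 0.771669)(1 − 0.878447)(1 − 0.677870) = 0.9911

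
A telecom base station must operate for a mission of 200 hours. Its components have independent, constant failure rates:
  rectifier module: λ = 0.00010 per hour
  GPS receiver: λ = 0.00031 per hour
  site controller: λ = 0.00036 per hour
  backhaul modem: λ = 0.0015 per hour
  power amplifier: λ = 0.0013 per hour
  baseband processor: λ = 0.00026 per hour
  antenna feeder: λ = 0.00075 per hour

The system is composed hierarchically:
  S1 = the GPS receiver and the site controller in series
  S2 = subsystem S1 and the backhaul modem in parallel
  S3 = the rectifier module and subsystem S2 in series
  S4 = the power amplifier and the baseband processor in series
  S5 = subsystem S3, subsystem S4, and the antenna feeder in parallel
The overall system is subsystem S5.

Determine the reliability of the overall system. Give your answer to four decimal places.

R(rectifier module) = exp(−0.00010 × 200) = 0.980199
R(GPS receiver) = exp(−0.00031 × 200) = 0.939883
R(site controller) = exp(−0.00036 × 200) = 0.930531
R(backhaul modem) = exp(−0.0015 × 200) = 0.740818
R(power amplifier) = exp(−0.0013 × 200) = 0.771052
R(baseband processor) = exp(−0.00026 × 200) = 0.949329
R(antenna feeder) = exp(−0.00075 × 200) = 0.860708
Series (GPS receiver and site controller): 0.939883 × 0.930531 = 0.874590
Parallel ([0.874590] and backhaul modem): 1 − (1 − 0.874590)(1 − 0.740818) = 0.967496
Series (rectifier module and [0.967496]): 0.980199 × 0.967496 = 0.948339
Series (power amplifier and baseband processor): 0.771052 × 0.949329 = 0.731982
Parallel ([0.948339], [0.731982], and antenna feeder): 1 − (1 − 0.948339)(1 − 0.731982)(1 − 0.860708) = 0.9981

0.9981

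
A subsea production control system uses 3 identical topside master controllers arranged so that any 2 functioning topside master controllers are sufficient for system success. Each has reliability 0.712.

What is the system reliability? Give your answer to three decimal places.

R = Σ_{i=2}^{3} C(3,i) p^i (1−p)^{3−i} with p = 0.712
C(3,2)·0.712^2·0.288^1 = 0.43800
C(3,3)·0.712^3·0.288^0 = 0.36094
Sum = 0.799

0.799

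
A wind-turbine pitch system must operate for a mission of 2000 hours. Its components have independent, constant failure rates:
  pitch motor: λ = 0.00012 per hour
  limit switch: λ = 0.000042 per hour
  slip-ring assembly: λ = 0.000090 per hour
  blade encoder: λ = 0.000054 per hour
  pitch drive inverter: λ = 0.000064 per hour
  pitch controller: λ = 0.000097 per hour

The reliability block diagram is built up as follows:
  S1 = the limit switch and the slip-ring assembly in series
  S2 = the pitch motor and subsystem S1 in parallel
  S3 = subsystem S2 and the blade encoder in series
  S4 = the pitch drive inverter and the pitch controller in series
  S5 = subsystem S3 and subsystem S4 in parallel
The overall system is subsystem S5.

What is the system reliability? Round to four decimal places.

R(pitch motor) = exp(−0.00012 × 2000) = 0.786628
R(limit switch) = exp(−0.000042 × 2000) = 0.919431
R(slip-ring assembly) = exp(−0.000090 × 2000) = 0.835270
R(blade encoder) = exp(−0.000054 × 2000) = 0.897628
R(pitch drive inverter) = exp(−0.000064 × 2000) = 0.879853
R(pitch controller) = exp(−0.000097 × 2000) = 0.823658
Series (limit switch and slip-ring assembly): 0.919431 × 0.835270 = 0.767973
Parallel (pitch motor and [0.767973]): 1 − (1 − 0.786628)(1 − 0.767973) = 0.950492
Series ([0.950492] and blade encoder): 0.950492 × 0.897628 = 0.853188
Series (pitch drive inverter and pitch controller): 0.879853 × 0.823658 = 0.724698
Parallel ([0.853188] and [0.724698]): 1 − (1 − 0.853188)(1 − 0.724698) = 0.9596

0.9596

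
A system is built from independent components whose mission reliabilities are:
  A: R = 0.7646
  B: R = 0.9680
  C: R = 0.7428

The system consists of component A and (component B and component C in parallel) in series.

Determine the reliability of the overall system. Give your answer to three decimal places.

0.758

Parallel (B and C): 1 − (1 − 0.96800)(1 − 0.74280) = 0.99177
Series (A and [0.99177]): 0.76460 × 0.99177 = 0.758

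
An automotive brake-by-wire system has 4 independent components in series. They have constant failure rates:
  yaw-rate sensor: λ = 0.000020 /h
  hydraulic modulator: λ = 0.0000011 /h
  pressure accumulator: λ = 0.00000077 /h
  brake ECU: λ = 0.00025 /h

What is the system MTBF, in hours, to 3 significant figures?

Series of exponential components: λ_sys = Σ λ_i
λ_sys = 0.000020 + 0.0000011 + 0.00000077 + 0.00025 = 2.7187e-04 /h
MTBF = 1 / λ_sys = 3680 h

3680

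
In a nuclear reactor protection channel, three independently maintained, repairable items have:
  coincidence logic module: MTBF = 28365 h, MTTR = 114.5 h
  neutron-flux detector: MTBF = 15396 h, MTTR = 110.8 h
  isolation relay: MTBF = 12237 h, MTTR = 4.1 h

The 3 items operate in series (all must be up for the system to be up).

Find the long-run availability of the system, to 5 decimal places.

A(coincidence logic module) = MTBF/(MTBF+MTTR) = 28365/(28365+114.5) = 0.995980
A(neutron-flux detector) = MTBF/(MTBF+MTTR) = 15396/(15396+110.8) = 0.992855
A(isolation relay) = MTBF/(MTBF+MTTR) = 12237/(12237+4.1) = 0.999665
Series availability: 0.995980 × 0.992855 × 0.999665 = 0.98853

0.98853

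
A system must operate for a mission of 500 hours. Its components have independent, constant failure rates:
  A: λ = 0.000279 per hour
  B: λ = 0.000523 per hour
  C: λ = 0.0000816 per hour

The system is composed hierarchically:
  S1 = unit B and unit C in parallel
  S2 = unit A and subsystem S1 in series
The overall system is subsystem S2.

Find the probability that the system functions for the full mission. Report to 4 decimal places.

R(A) = exp(−0.000279 × 500) = 0.869793
R(B) = exp(−0.000523 × 500) = 0.769896
R(C) = exp(−0.0000816 × 500) = 0.960021
Parallel (B and C): 1 − (1 − 0.769896)(1 − 0.960021) = 0.990801
Series (A and [0.990801]): 0.869793 × 0.990801 = 0.8618

0.8618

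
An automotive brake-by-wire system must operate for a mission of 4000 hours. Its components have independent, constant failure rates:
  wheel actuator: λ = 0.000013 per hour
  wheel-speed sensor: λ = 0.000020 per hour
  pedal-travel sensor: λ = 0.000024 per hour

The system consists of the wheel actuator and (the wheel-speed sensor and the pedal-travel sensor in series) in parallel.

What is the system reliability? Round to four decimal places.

R(wheel actuator) = exp(−0.000013 × 4000) = 0.949329
R(wheel-speed sensor) = exp(−0.000020 × 4000) = 0.923116
R(pedal-travel sensor) = exp(−0.000024 × 4000) = 0.908464
Series (wheel-speed sensor and pedal-travel sensor): 0.923116 × 0.908464 = 0.838618
Parallel (wheel actuator and [0.838618]): 1 − (1 − 0.949329)(1 − 0.838618) = 0.9918

0.9918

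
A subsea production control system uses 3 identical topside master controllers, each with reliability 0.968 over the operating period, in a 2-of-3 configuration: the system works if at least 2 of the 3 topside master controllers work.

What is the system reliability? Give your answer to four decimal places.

0.9970

R = Σ_{i=2}^{3} C(3,i) p^i (1−p)^{3−i} with p = 0.968
C(3,2)·0.968^2·0.032^1 = 0.089954
C(3,3)·0.968^3·0.032^0 = 0.907039
Sum = 0.9970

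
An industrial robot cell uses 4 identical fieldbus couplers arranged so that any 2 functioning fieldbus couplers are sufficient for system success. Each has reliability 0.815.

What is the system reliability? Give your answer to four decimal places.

R = Σ_{i=2}^{4} C(4,i) p^i (1−p)^{4−i} with p = 0.815
C(4,2)·0.815^2·0.185^2 = 0.136399
C(4,3)·0.815^3·0.185^1 = 0.400594
C(4,4)·0.815^4·0.185^0 = 0.441195
Sum = 0.9782

0.9782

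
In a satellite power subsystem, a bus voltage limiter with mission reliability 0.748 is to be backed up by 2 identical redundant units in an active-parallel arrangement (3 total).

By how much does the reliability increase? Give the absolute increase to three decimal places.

0.236

R_before = 0.748
R_after = 1 − (1 − 0.748)^3 = 0.984
ΔR = 0.984 − 0.748 = 0.236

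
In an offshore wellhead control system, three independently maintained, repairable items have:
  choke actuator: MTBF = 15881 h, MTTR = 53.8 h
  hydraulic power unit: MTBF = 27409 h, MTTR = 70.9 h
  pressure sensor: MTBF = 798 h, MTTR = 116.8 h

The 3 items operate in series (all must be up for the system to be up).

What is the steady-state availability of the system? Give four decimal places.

0.8671

A(choke actuator) = MTBF/(MTBF+MTTR) = 15881/(15881+53.8) = 0.996624
A(hydraulic power unit) = MTBF/(MTBF+MTTR) = 27409/(27409+70.9) = 0.997420
A(pressure sensor) = MTBF/(MTBF+MTTR) = 798/(798+116.8) = 0.872322
Series availability: 0.996624 × 0.997420 × 0.872322 = 0.8671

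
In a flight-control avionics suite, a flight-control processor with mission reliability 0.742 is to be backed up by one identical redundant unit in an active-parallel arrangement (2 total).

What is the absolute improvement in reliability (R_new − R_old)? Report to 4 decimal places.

R_before = 0.742
R_after = 1 − (1 − 0.742)^2 = 0.9334
ΔR = 0.9334 − 0.742 = 0.1914

0.1914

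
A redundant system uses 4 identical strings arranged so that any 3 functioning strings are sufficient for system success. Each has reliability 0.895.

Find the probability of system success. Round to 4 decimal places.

R = Σ_{i=3}^{4} C(4,i) p^i (1−p)^{4−i} with p = 0.895
C(4,3)·0.895^3·0.105^1 = 0.301105
C(4,4)·0.895^4·0.105^0 = 0.641641
Sum = 0.9427

0.9427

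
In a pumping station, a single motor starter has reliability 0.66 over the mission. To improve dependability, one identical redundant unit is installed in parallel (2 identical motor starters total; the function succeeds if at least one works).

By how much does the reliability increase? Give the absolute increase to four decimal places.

0.2244

R_before = 0.66
R_after = 1 − (1 − 0.66)^2 = 0.8844
ΔR = 0.8844 − 0.66 = 0.2244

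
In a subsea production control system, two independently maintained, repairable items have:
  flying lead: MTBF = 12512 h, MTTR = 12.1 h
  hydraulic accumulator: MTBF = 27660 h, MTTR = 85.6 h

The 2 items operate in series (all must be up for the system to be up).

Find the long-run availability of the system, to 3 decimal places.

0.996

A(flying lead) = MTBF/(MTBF+MTTR) = 12512/(12512+12.1) = 0.999034
A(hydraulic accumulator) = MTBF/(MTBF+MTTR) = 27660/(27660+85.6) = 0.996915
Series availability: 0.999034 × 0.996915 = 0.996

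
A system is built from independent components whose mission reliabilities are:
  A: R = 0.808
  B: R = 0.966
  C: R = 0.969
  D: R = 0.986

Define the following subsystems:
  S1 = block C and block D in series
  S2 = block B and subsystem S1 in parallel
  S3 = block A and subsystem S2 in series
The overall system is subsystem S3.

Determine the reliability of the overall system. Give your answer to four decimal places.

Series (C and D): 0.969000 × 0.986000 = 0.955434
Parallel (B and [0.955434]): 1 − (1 − 0.966000)(1 − 0.955434) = 0.998485
Series (A and [0.998485]): 0.808000 × 0.998485 = 0.8068

0.8068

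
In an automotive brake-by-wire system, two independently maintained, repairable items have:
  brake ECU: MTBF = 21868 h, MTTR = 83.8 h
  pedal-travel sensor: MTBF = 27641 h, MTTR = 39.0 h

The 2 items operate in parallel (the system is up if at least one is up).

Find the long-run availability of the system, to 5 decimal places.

0.99999

A(brake ECU) = MTBF/(MTBF+MTTR) = 21868/(21868+83.8) = 0.996183
A(pedal-travel sensor) = MTBF/(MTBF+MTTR) = 27641/(27641+39.0) = 0.998591
Parallel availability: 1 − (1 − 0.996183)(1 − 0.998591) = 0.99999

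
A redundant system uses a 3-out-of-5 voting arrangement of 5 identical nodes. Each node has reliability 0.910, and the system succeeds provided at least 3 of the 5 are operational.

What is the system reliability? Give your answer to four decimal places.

R = Σ_{i=3}^{5} C(5,i) p^i (1−p)^{5−i} with p = 0.910
C(5,3)·0.910^3·0.090^2 = 0.061039
C(5,4)·0.910^4·0.090^1 = 0.308587
C(5,5)·0.910^5·0.090^0 = 0.624032
Sum = 0.9937

0.9937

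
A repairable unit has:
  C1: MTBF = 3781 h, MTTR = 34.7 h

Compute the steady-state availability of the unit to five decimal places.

A(C1) = MTBF/(MTBF+MTTR) = 3781/(3781+34.7) = 0.99091

0.99091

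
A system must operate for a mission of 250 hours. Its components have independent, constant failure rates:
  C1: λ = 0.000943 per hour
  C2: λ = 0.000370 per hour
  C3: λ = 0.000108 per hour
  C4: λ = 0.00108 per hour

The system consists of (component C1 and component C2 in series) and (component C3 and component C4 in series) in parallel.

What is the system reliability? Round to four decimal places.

0.9281

R(C1) = exp(−0.000943 × 250) = 0.789978
R(C2) = exp(−0.000370 × 250) = 0.911649
R(C3) = exp(−0.000108 × 250) = 0.973361
R(C4) = exp(−0.00108 × 250) = 0.763379
Series (C1 and C2): 0.789978 × 0.911649 = 0.720183
Series (C3 and C4): 0.973361 × 0.763379 = 0.743043
Parallel ([0.720183] and [0.743043]): 1 − (1 − 0.720183)(1 − 0.743043) = 0.9281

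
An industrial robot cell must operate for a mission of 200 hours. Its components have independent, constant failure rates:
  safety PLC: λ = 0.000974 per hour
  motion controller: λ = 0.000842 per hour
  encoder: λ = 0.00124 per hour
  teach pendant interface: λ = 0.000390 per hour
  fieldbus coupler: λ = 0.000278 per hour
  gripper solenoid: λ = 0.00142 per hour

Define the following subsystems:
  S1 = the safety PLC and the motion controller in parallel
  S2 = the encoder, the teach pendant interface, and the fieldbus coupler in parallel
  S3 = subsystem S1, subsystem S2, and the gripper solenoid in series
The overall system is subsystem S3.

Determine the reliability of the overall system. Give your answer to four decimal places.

0.7315

R(safety PLC) = exp(−0.000974 × 200) = 0.822999
R(motion controller) = exp(−0.000842 × 200) = 0.845016
R(encoder) = exp(−0.00124 × 200) = 0.780360
R(teach pendant interface) = exp(−0.000390 × 200) = 0.924964
R(fieldbus coupler) = exp(−0.000278 × 200) = 0.945917
R(gripper solenoid) = exp(−0.00142 × 200) = 0.752767
Parallel (safety PLC and motion controller): 1 − (1 − 0.822999)(1 − 0.845016) = 0.972568
Parallel (encoder, teach pendant interface, and fieldbus coupler): 1 − (1 − 0.780360)(1 − 0.924964)(1 − 0.945917) = 0.999109
Series ([0.972568], [0.999109], and gripper solenoid): 0.972568 × 0.999109 × 0.752767 = 0.7315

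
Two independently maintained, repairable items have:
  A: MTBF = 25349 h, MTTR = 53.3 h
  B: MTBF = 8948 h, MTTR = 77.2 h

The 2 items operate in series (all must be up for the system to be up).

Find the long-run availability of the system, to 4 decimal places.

0.9894

A(A) = MTBF/(MTBF+MTTR) = 25349/(25349+53.3) = 0.997902
A(B) = MTBF/(MTBF+MTTR) = 8948/(8948+77.2) = 0.991446
Series availability: 0.997902 × 0.991446 = 0.9894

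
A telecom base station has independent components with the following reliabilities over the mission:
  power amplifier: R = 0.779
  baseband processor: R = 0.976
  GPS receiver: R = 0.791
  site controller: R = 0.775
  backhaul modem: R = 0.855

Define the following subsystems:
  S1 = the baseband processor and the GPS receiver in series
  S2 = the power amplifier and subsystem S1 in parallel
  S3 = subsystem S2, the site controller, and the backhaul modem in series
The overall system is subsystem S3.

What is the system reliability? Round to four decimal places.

0.6292

Series (baseband processor and GPS receiver): 0.976000 × 0.791000 = 0.772016
Parallel (power amplifier and [0.772016]): 1 − (1 − 0.779000)(1 − 0.772016) = 0.949616
Series ([0.949616], site controller, and backhaul modem): 0.949616 × 0.775000 × 0.855000 = 0.6292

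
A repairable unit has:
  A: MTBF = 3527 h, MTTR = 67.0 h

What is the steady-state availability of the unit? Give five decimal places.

A(A) = MTBF/(MTBF+MTTR) = 3527/(3527+67.0) = 0.98136

0.98136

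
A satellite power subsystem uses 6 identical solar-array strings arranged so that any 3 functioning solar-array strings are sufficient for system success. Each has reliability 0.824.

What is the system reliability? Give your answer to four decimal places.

R = Σ_{i=3}^{6} C(6,i) p^i (1−p)^{6−i} with p = 0.824
C(6,3)·0.824^3·0.176^3 = 0.061003
C(6,4)·0.824^4·0.176^2 = 0.214203
C(6,5)·0.824^5·0.176^1 = 0.401144
C(6,6)·0.824^6·0.176^0 = 0.313014
Sum = 0.9894

0.9894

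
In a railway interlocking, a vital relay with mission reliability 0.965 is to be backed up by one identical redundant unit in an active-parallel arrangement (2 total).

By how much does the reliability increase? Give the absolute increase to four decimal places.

R_before = 0.965
R_after = 1 − (1 − 0.965)^2 = 0.9988
ΔR = 0.9988 − 0.965 = 0.0338

0.0338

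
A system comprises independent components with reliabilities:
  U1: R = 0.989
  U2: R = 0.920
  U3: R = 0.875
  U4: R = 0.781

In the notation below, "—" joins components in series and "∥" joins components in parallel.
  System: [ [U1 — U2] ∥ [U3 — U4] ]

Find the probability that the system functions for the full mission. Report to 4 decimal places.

Series (U1 and U2): 0.989000 × 0.920000 = 0.909880
Series (U3 and U4): 0.875000 × 0.781000 = 0.683375
Parallel ([0.909880] and [0.683375]): 1 − (1 − 0.909880)(1 − 0.683375) = 0.9715

0.9715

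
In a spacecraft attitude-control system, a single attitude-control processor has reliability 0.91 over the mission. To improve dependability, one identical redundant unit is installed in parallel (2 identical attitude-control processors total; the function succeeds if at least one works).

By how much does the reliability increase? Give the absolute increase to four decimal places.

0.0819

R_before = 0.91
R_after = 1 − (1 − 0.91)^2 = 0.9919
ΔR = 0.9919 − 0.91 = 0.0819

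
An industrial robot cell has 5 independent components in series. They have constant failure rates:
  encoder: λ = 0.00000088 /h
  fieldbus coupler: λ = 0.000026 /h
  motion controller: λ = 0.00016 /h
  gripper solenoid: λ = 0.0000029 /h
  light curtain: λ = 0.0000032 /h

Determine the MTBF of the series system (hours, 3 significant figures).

Series of exponential components: λ_sys = Σ λ_i
λ_sys = 0.00000088 + 0.000026 + 0.00016 + 0.0000029 + 0.0000032 = 1.9298e-04 /h
MTBF = 1 / λ_sys = 5180 h

5180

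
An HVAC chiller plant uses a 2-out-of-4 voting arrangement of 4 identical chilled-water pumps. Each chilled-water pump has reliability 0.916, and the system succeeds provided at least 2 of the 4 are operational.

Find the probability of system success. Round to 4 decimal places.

R = Σ_{i=2}^{4} C(4,i) p^i (1−p)^{4−i} with p = 0.916
C(4,2)·0.916^2·0.084^2 = 0.035522
C(4,3)·0.916^3·0.084^1 = 0.258241
C(4,4)·0.916^4·0.084^0 = 0.704015
Sum = 0.9978

0.9978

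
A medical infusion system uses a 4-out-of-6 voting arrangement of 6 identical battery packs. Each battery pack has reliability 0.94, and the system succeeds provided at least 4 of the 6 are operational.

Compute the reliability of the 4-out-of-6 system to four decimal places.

R = Σ_{i=4}^{6} C(6,i) p^i (1−p)^{6−i} with p = 0.94
C(6,4)·0.94^4·0.06^2 = 0.042160
C(6,5)·0.94^5·0.06^1 = 0.264205
C(6,6)·0.94^6·0.06^0 = 0.689870
Sum = 0.9962

0.9962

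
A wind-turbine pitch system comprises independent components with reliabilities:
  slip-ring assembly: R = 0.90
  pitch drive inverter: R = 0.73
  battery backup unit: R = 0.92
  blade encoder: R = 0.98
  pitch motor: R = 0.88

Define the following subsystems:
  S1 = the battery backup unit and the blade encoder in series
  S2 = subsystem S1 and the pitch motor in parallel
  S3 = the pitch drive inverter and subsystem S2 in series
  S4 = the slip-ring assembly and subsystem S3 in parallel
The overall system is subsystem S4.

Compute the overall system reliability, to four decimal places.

Series (battery backup unit and blade encoder): 0.920000 × 0.980000 = 0.901600
Parallel ([0.901600] and pitch motor): 1 − (1 − 0.901600)(1 − 0.880000) = 0.988192
Series (pitch drive inverter and [0.988192]): 0.730000 × 0.988192 = 0.721380
Parallel (slip-ring assembly and [0.721380]): 1 − (1 − 0.900000)(1 − 0.721380) = 0.9721

0.9721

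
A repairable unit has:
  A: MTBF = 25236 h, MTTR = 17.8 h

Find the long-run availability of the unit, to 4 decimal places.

0.9993

A(A) = MTBF/(MTBF+MTTR) = 25236/(25236+17.8) = 0.9993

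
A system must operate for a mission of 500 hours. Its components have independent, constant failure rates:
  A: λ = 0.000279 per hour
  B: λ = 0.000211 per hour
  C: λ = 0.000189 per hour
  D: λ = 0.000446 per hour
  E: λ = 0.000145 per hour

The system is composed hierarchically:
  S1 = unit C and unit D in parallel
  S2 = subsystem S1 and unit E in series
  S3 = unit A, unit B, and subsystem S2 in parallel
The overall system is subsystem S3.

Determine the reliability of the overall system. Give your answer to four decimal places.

R(A) = exp(−0.000279 × 500) = 0.869793
R(B) = exp(−0.000211 × 500) = 0.899874
R(C) = exp(−0.000189 × 500) = 0.909828
R(D) = exp(−0.000446 × 500) = 0.800115
R(E) = exp(−0.000145 × 500) = 0.930066
Parallel (C and D): 1 − (1 − 0.909828)(1 − 0.800115) = 0.981976
Series ([0.981976] and E): 0.981976 × 0.930066 = 0.913302
Parallel (A, B, and [0.913302]): 1 − (1 − 0.869793)(1 − 0.899874)(1 − 0.913302) = 0.9989

0.9989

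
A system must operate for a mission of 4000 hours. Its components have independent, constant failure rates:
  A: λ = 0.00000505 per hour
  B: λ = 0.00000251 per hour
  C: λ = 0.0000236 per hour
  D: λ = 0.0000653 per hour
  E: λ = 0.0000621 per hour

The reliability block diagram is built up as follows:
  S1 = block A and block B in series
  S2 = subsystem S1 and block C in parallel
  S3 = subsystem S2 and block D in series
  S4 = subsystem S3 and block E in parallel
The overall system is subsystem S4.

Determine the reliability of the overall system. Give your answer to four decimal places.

R(A) = exp(−0.00000505 × 4000) = 0.980003
R(B) = exp(−0.00000251 × 4000) = 0.990010
R(C) = exp(−0.0000236 × 4000) = 0.909919
R(D) = exp(−0.0000653 × 4000) = 0.770127
R(E) = exp(−0.0000621 × 4000) = 0.780048
Series (A and B): 0.980003 × 0.990010 = 0.970213
Parallel ([0.970213] and C): 1 − (1 − 0.970213)(1 − 0.909919) = 0.997317
Series ([0.997317] and D): 0.997317 × 0.770127 = 0.768061
Parallel ([0.768061] and E): 1 − (1 − 0.768061)(1 − 0.780048) = 0.9490

0.9490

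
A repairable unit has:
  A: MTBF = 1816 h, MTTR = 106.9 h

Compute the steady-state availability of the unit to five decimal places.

A(A) = MTBF/(MTBF+MTTR) = 1816/(1816+106.9) = 0.94441

0.94441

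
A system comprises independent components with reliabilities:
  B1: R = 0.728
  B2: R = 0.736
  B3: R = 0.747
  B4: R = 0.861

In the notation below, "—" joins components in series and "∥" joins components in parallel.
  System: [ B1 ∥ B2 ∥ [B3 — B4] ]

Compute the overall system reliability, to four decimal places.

Series (B3 and B4): 0.747000 × 0.861000 = 0.643167
Parallel (B1, B2, and [0.643167]): 1 − (1 − 0.728000)(1 − 0.736000)(1 − 0.643167) = 0.9744

0.9744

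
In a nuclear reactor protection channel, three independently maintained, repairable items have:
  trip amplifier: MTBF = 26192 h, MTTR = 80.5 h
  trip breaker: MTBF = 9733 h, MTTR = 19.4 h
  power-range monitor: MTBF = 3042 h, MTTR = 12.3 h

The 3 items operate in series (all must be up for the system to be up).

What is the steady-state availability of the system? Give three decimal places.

A(trip amplifier) = MTBF/(MTBF+MTTR) = 26192/(26192+80.5) = 0.996936
A(trip breaker) = MTBF/(MTBF+MTTR) = 9733/(9733+19.4) = 0.998011
A(power-range monitor) = MTBF/(MTBF+MTTR) = 3042/(3042+12.3) = 0.995973
Series availability: 0.996936 × 0.998011 × 0.995973 = 0.991

0.991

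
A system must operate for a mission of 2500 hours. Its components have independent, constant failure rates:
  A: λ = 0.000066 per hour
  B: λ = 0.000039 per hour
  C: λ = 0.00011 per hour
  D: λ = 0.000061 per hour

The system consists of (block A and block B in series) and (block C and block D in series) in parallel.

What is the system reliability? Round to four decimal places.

R(A) = exp(−0.000066 × 2500) = 0.847894
R(B) = exp(−0.000039 × 2500) = 0.907102
R(C) = exp(−0.00011 × 2500) = 0.759572
R(D) = exp(−0.000061 × 2500) = 0.858559
Series (A and B): 0.847894 × 0.907102 = 0.769126
Series (C and D): 0.759572 × 0.858559 = 0.652137
Parallel ([0.769126] and [0.652137]): 1 − (1 − 0.769126)(1 − 0.652137) = 0.9197

0.9197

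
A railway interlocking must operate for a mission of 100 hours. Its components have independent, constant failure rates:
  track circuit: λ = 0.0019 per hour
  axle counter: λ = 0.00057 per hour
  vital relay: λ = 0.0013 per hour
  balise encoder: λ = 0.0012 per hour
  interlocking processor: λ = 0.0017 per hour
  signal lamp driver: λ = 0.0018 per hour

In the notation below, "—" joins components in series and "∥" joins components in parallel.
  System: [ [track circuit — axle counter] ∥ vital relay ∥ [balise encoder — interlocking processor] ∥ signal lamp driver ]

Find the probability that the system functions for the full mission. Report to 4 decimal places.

R(track circuit) = exp(−0.0019 × 100) = 0.826959
R(axle counter) = exp(−0.00057 × 100) = 0.944594
R(vital relay) = exp(−0.0013 × 100) = 0.878095
R(balise encoder) = exp(−0.0012 × 100) = 0.886920
R(interlocking processor) = exp(−0.0017 × 100) = 0.843665
R(signal lamp driver) = exp(−0.0018 × 100) = 0.835270
Series (track circuit and axle counter): 0.826959 × 0.944594 = 0.781141
Series (balise encoder and interlocking processor): 0.886920 × 0.843665 = 0.748263
Parallel ([0.781141], vital relay, [0.748263], and signal lamp driver): 1 − (1 − 0.781141)(1 − 0.878095)(1 − 0.748263)(1 − 0.835270) = 0.9989

0.9989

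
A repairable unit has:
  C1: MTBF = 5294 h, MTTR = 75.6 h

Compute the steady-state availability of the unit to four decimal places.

0.9859

A(C1) = MTBF/(MTBF+MTTR) = 5294/(5294+75.6) = 0.9859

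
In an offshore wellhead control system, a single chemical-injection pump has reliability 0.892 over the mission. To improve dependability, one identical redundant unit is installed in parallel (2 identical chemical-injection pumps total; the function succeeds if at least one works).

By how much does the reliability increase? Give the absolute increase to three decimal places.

R_before = 0.892
R_after = 1 − (1 − 0.892)^2 = 0.988
ΔR = 0.988 − 0.892 = 0.096

0.096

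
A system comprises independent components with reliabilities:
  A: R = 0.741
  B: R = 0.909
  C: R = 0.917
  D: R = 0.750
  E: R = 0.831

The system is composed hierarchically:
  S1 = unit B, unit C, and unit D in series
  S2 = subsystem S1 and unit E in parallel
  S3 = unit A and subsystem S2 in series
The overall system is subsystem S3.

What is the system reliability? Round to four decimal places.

Series (B, C, and D): 0.909000 × 0.917000 × 0.750000 = 0.625165
Parallel ([0.625165] and E): 1 − (1 − 0.625165)(1 − 0.831000) = 0.936653
Series (A and [0.936653]): 0.741000 × 0.936653 = 0.6941

0.6941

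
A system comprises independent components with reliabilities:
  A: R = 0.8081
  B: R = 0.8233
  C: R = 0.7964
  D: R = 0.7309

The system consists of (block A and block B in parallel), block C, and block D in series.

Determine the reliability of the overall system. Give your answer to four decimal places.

0.5624

Parallel (A and B): 1 − (1 − 0.808100)(1 − 0.823300) = 0.966091
Series ([0.966091], C, and D): 0.966091 × 0.796400 × 0.730900 = 0.5624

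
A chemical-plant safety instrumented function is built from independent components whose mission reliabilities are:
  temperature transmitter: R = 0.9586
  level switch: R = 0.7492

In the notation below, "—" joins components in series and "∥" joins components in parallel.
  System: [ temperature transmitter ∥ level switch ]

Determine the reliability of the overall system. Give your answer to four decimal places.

0.9896

Parallel (temperature transmitter and level switch): 1 − (1 − 0.958600)(1 − 0.749200) = 0.9896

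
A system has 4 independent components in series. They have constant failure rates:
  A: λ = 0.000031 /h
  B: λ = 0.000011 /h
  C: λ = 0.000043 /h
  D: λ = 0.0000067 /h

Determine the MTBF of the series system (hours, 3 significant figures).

10900

Series of exponential components: λ_sys = Σ λ_i
λ_sys = 0.000031 + 0.000011 + 0.000043 + 0.0000067 = 9.1700e-05 /h
MTBF = 1 / λ_sys = 10900 h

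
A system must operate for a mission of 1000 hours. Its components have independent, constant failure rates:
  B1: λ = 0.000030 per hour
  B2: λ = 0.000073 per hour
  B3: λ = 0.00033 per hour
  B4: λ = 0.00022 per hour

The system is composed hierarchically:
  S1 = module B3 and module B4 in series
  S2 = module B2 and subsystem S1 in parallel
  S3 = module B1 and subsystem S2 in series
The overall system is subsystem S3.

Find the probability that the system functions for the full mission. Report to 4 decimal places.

R(B1) = exp(−0.000030 × 1000) = 0.970446
R(B2) = exp(−0.000073 × 1000) = 0.929601
R(B3) = exp(−0.00033 × 1000) = 0.718924
R(B4) = exp(−0.00022 × 1000) = 0.802519
Series (B3 and B4): 0.718924 × 0.802519 = 0.576950
Parallel (B2 and [0.576950]): 1 − (1 − 0.929601)(1 − 0.576950) = 0.970218
Series (B1 and [0.970218]): 0.970446 × 0.970218 = 0.9415

0.9415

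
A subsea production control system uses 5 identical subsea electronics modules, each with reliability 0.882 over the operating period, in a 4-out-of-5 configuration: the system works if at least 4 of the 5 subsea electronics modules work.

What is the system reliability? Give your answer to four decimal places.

R = Σ_{i=4}^{5} C(5,i) p^i (1−p)^{5−i} with p = 0.882
C(5,4)·0.882^4·0.118^1 = 0.357048
C(5,5)·0.882^5·0.118^0 = 0.533756
Sum = 0.8908

0.8908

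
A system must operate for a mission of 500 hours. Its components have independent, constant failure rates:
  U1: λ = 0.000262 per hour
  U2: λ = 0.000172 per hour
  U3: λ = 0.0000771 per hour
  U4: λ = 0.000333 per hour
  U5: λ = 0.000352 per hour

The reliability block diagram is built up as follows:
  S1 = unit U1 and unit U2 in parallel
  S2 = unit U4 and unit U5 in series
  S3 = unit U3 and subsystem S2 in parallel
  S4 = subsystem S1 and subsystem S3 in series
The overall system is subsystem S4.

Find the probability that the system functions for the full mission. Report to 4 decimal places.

R(U1) = exp(−0.000262 × 500) = 0.877218
R(U2) = exp(−0.000172 × 500) = 0.917594
R(U3) = exp(−0.0000771 × 500) = 0.962184
R(U4) = exp(−0.000333 × 500) = 0.846623
R(U5) = exp(−0.000352 × 500) = 0.838618
Parallel (U1 and U2): 1 − (1 − 0.877218)(1 − 0.917594) = 0.989882
Series (U4 and U5): 0.846623 × 0.838618 = 0.709993
Parallel (U3 and [0.709993]): 1 − (1 − 0.962184)(1 − 0.709993) = 0.989033
Series ([0.989882] and [0.989033]): 0.989882 × 0.989033 = 0.9790

0.9790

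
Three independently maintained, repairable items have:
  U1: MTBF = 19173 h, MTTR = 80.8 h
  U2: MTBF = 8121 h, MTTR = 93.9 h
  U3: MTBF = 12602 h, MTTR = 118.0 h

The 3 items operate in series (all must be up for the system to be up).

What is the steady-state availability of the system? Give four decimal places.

0.9753

A(U1) = MTBF/(MTBF+MTTR) = 19173/(19173+80.8) = 0.995803
A(U2) = MTBF/(MTBF+MTTR) = 8121/(8121+93.9) = 0.988570
A(U3) = MTBF/(MTBF+MTTR) = 12602/(12602+118.0) = 0.990723
Series availability: 0.995803 × 0.988570 × 0.990723 = 0.9753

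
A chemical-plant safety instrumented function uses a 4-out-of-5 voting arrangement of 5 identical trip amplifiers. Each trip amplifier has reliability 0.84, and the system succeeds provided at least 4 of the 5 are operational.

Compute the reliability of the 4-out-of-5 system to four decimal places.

0.8165

R = Σ_{i=4}^{5} C(5,i) p^i (1−p)^{5−i} with p = 0.84
C(5,4)·0.84^4·0.16^1 = 0.398297
C(5,5)·0.84^5·0.16^0 = 0.418212
Sum = 0.8165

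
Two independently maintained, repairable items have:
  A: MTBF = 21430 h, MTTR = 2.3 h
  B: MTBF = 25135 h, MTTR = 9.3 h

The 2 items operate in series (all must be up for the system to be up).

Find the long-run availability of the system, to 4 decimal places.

A(A) = MTBF/(MTBF+MTTR) = 21430/(21430+2.3) = 0.999893
A(B) = MTBF/(MTBF+MTTR) = 25135/(25135+9.3) = 0.999630
Series availability: 0.999893 × 0.999630 = 0.9995

0.9995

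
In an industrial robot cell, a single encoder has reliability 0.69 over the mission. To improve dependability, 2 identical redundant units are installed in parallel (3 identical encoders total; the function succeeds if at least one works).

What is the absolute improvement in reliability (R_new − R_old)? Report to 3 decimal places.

0.280

R_before = 0.69
R_after = 1 − (1 − 0.69)^3 = 0.970
ΔR = 0.970 − 0.69 = 0.280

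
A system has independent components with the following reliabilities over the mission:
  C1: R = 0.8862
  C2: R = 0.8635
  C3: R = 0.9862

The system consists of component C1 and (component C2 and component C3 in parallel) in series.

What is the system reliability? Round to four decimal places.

0.8845

Parallel (C2 and C3): 1 − (1 − 0.863500)(1 − 0.986200) = 0.998116
Series (C1 and [0.998116]): 0.886200 × 0.998116 = 0.8845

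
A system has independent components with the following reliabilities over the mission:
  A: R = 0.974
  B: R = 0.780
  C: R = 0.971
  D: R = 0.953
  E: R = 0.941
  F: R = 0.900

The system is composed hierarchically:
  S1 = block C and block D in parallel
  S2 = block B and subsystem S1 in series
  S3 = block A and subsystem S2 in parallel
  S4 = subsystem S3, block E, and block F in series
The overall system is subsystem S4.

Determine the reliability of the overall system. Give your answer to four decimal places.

Parallel (C and D): 1 − (1 − 0.971000)(1 − 0.953000) = 0.998637
Series (B and [0.998637]): 0.780000 × 0.998637 = 0.778937
Parallel (A and [0.778937]): 1 − (1 − 0.974000)(1 − 0.778937) = 0.994252
Series ([0.994252], E, and F): 0.994252 × 0.941000 × 0.900000 = 0.8420

0.8420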